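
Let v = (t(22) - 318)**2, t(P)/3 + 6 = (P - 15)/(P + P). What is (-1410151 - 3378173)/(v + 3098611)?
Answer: -9270195264/6216857065 ≈ -1.4911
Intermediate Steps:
t(P) = -18 + 3*(-15 + P)/(2*P) (t(P) = -18 + 3*((P - 15)/(P + P)) = -18 + 3*((-15 + P)/((2*P))) = -18 + 3*((-15 + P)*(1/(2*P))) = -18 + 3*((-15 + P)/(2*P)) = -18 + 3*(-15 + P)/(2*P))
v = 217946169/1936 (v = ((3/2)*(-15 - 11*22)/22 - 318)**2 = ((3/2)*(1/22)*(-15 - 242) - 318)**2 = ((3/2)*(1/22)*(-257) - 318)**2 = (-771/44 - 318)**2 = (-14763/44)**2 = 217946169/1936 ≈ 1.1258e+5)
(-1410151 - 3378173)/(v + 3098611) = (-1410151 - 3378173)/(217946169/1936 + 3098611) = -4788324/6216857065/1936 = -4788324*1936/6216857065 = -9270195264/6216857065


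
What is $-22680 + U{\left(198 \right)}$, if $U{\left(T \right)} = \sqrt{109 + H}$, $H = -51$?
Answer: $-22680 + \sqrt{58} \approx -22672.0$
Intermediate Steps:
$U{\left(T \right)} = \sqrt{58}$ ($U{\left(T \right)} = \sqrt{109 - 51} = \sqrt{58}$)
$-22680 + U{\left(198 \right)} = -22680 + \sqrt{58}$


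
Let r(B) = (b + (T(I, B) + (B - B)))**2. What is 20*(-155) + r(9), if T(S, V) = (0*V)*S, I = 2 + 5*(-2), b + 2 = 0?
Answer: -3096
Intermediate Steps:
b = -2 (b = -2 + 0 = -2)
I = -8 (I = 2 - 10 = -8)
T(S, V) = 0 (T(S, V) = 0*S = 0)
r(B) = 4 (r(B) = (-2 + (0 + (B - B)))**2 = (-2 + (0 + 0))**2 = (-2 + 0)**2 = (-2)**2 = 4)
20*(-155) + r(9) = 20*(-155) + 4 = -3100 + 4 = -3096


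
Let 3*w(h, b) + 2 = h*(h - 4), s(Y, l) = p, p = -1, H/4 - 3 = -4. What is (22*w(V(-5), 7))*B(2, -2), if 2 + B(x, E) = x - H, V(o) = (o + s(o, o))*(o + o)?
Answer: 295504/3 ≈ 98501.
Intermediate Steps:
H = -4 (H = 12 + 4*(-4) = 12 - 16 = -4)
s(Y, l) = -1
V(o) = 2*o*(-1 + o) (V(o) = (o - 1)*(o + o) = (-1 + o)*(2*o) = 2*o*(-1 + o))
B(x, E) = 2 + x (B(x, E) = -2 + (x - 1*(-4)) = -2 + (x + 4) = -2 + (4 + x) = 2 + x)
w(h, b) = -⅔ + h*(-4 + h)/3 (w(h, b) = -⅔ + (h*(h - 4))/3 = -⅔ + (h*(-4 + h))/3 = -⅔ + h*(-4 + h)/3)
(22*w(V(-5), 7))*B(2, -2) = (22*(-⅔ - 8*(-5)*(-1 - 5)/3 + (2*(-5)*(-1 - 5))²/3))*(2 + 2) = (22*(-⅔ - 8*(-5)*(-6)/3 + (2*(-5)*(-6))²/3))*4 = (22*(-⅔ - 4/3*60 + (⅓)*60²))*4 = (22*(-⅔ - 80 + (⅓)*3600))*4 = (22*(-⅔ - 80 + 1200))*4 = (22*(3358/3))*4 = (73876/3)*4 = 295504/3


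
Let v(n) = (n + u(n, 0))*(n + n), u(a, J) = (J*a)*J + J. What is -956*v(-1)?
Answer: -1912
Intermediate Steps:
u(a, J) = J + a*J**2 (u(a, J) = a*J**2 + J = J + a*J**2)
v(n) = 2*n**2 (v(n) = (n + 0*(1 + 0*n))*(n + n) = (n + 0*(1 + 0))*(2*n) = (n + 0*1)*(2*n) = (n + 0)*(2*n) = n*(2*n) = 2*n**2)
-956*v(-1) = -1912*(-1)**2 = -1912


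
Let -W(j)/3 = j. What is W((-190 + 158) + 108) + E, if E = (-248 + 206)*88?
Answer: -3924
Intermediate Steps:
W(j) = -3*j
E = -3696 (E = -42*88 = -3696)
W((-190 + 158) + 108) + E = -3*((-190 + 158) + 108) - 3696 = -3*(-32 + 108) - 3696 = -3*76 - 3696 = -228 - 3696 = -3924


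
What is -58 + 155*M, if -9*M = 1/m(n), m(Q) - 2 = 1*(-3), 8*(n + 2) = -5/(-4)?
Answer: -367/9 ≈ -40.778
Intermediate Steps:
n = -59/32 (n = -2 + (-5/(-4))/8 = -2 + (-5*(-¼))/8 = -2 + (⅛)*(5/4) = -2 + 5/32 = -59/32 ≈ -1.8438)
m(Q) = -1 (m(Q) = 2 + 1*(-3) = 2 - 3 = -1)
M = ⅑ (M = -⅑/(-1) = -⅑*(-1) = ⅑ ≈ 0.11111)
-58 + 155*M = -58 + 155*(⅑) = -58 + 155/9 = -367/9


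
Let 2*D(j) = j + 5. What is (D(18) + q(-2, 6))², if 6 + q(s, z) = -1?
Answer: 81/4 ≈ 20.250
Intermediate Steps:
q(s, z) = -7 (q(s, z) = -6 - 1 = -7)
D(j) = 5/2 + j/2 (D(j) = (j + 5)/2 = (5 + j)/2 = 5/2 + j/2)
(D(18) + q(-2, 6))² = ((5/2 + (½)*18) - 7)² = ((5/2 + 9) - 7)² = (23/2 - 7)² = (9/2)² = 81/4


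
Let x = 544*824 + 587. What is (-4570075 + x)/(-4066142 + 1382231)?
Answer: 1373744/894637 ≈ 1.5355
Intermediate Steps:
x = 448843 (x = 448256 + 587 = 448843)
(-4570075 + x)/(-4066142 + 1382231) = (-4570075 + 448843)/(-4066142 + 1382231) = -4121232/(-2683911) = -4121232*(-1/2683911) = 1373744/894637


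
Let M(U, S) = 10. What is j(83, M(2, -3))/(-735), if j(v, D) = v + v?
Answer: -166/735 ≈ -0.22585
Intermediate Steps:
j(v, D) = 2*v
j(83, M(2, -3))/(-735) = (2*83)/(-735) = 166*(-1/735) = -166/735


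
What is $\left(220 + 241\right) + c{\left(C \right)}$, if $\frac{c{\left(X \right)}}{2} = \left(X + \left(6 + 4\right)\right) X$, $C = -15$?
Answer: $611$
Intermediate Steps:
$c{\left(X \right)} = 2 X \left(10 + X\right)$ ($c{\left(X \right)} = 2 \left(X + \left(6 + 4\right)\right) X = 2 \left(X + 10\right) X = 2 \left(10 + X\right) X = 2 X \left(10 + X\right)$)
$\left(220 + 241\right) + c{\left(C \right)} = \left(220 + 241\right) + 2 \left(-15\right) \left(10 - 15\right) = 461 + 2 \left(-15\right) \left(-5\right) = 461 + 150 = 611$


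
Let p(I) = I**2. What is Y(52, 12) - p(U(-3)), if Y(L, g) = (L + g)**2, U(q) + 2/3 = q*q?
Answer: 36239/9 ≈ 4026.6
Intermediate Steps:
U(q) = -2/3 + q**2 (U(q) = -2/3 + q*q = -2/3 + q**2)
Y(52, 12) - p(U(-3)) = (52 + 12)**2 - (-2/3 + (-3)**2)**2 = 64**2 - (-2/3 + 9)**2 = 4096 - (25/3)**2 = 4096 - 1*625/9 = 4096 - 625/9 = 36239/9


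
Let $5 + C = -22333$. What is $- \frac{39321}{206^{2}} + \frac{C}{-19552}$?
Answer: $\frac{22391397}{103713584} \approx 0.2159$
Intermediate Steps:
$C = -22338$ ($C = -5 - 22333 = -22338$)
$- \frac{39321}{206^{2}} + \frac{C}{-19552} = - \frac{39321}{206^{2}} - \frac{22338}{-19552} = - \frac{39321}{42436} - - \frac{11169}{9776} = \left(-39321\right) \frac{1}{42436} + \frac{11169}{9776} = - \frac{39321}{42436} + \frac{11169}{9776} = \frac{22391397}{103713584}$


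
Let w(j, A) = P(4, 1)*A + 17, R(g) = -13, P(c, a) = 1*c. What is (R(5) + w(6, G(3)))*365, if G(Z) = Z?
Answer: 5840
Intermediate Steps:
P(c, a) = c
w(j, A) = 17 + 4*A (w(j, A) = 4*A + 17 = 17 + 4*A)
(R(5) + w(6, G(3)))*365 = (-13 + (17 + 4*3))*365 = (-13 + (17 + 12))*365 = (-13 + 29)*365 = 16*365 = 5840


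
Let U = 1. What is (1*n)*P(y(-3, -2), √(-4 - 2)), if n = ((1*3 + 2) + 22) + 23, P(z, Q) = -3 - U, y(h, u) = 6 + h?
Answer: -200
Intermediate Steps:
P(z, Q) = -4 (P(z, Q) = -3 - 1*1 = -3 - 1 = -4)
n = 50 (n = ((3 + 2) + 22) + 23 = (5 + 22) + 23 = 27 + 23 = 50)
(1*n)*P(y(-3, -2), √(-4 - 2)) = (1*50)*(-4) = 50*(-4) = -200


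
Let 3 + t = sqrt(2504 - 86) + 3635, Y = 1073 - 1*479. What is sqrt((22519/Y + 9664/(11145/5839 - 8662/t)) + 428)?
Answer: sqrt(-7850276202442740 - 2415776808654*sqrt(2418))/(198*sqrt(10098778 - 11145*sqrt(2418))) ≈ 145.89*I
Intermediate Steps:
Y = 594 (Y = 1073 - 479 = 594)
t = 3632 + sqrt(2418) (t = -3 + (sqrt(2504 - 86) + 3635) = -3 + (sqrt(2418) + 3635) = -3 + (3635 + sqrt(2418)) = 3632 + sqrt(2418) ≈ 3681.2)
sqrt((22519/Y + 9664/(11145/5839 - 8662/t)) + 428) = sqrt((22519/594 + 9664/(11145/5839 - 8662/(3632 + sqrt(2418)))) + 428) = sqrt(276751/594 + 9664/(11145/5839 - 8662/(3632 + sqrt(2418))))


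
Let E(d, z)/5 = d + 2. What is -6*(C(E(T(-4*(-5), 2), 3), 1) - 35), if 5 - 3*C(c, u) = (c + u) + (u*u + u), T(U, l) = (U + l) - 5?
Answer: 396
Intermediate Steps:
T(U, l) = -5 + U + l
E(d, z) = 10 + 5*d (E(d, z) = 5*(d + 2) = 5*(2 + d) = 10 + 5*d)
C(c, u) = 5/3 - 2*u/3 - c/3 - u**2/3 (C(c, u) = 5/3 - ((c + u) + (u*u + u))/3 = 5/3 - ((c + u) + (u**2 + u))/3 = 5/3 - ((c + u) + (u + u**2))/3 = 5/3 - (c + u**2 + 2*u)/3 = 5/3 + (-2*u/3 - c/3 - u**2/3) = 5/3 - 2*u/3 - c/3 - u**2/3)
-6*(C(E(T(-4*(-5), 2), 3), 1) - 35) = -6*((5/3 - 2/3*1 - (10 + 5*(-5 - 4*(-5) + 2))/3 - 1/3*1**2) - 35) = -6*((5/3 - 2/3 - (10 + 5*(-5 + 20 + 2))/3 - 1/3*1) - 35) = -6*((5/3 - 2/3 - (10 + 5*17)/3 - 1/3) - 35) = -6*((5/3 - 2/3 - (10 + 85)/3 - 1/3) - 35) = -6*((5/3 - 2/3 - 1/3*95 - 1/3) - 35) = -6*((5/3 - 2/3 - 95/3 - 1/3) - 35) = -6*(-31 - 35) = -6*(-66) = 396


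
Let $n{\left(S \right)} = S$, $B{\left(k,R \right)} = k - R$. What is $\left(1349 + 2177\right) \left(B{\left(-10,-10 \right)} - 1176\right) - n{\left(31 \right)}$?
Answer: $-4146607$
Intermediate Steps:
$\left(1349 + 2177\right) \left(B{\left(-10,-10 \right)} - 1176\right) - n{\left(31 \right)} = \left(1349 + 2177\right) \left(\left(-10 - -10\right) - 1176\right) - 31 = 3526 \left(\left(-10 + 10\right) - 1176\right) - 31 = 3526 \left(0 - 1176\right) - 31 = 3526 \left(-1176\right) - 31 = -4146576 - 31 = -4146607$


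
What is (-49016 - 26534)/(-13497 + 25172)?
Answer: -3022/467 ≈ -6.4711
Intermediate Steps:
(-49016 - 26534)/(-13497 + 25172) = -75550/11675 = -75550*1/11675 = -3022/467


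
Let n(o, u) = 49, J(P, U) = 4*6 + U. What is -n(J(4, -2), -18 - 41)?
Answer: -49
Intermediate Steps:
J(P, U) = 24 + U
-n(J(4, -2), -18 - 41) = -1*49 = -49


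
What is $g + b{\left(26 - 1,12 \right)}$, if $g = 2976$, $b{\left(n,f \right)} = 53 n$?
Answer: $4301$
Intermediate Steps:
$g + b{\left(26 - 1,12 \right)} = 2976 + 53 \left(26 - 1\right) = 2976 + 53 \cdot 25 = 2976 + 1325 = 4301$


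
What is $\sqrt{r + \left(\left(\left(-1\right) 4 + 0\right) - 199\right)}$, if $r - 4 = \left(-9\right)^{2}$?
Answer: $i \sqrt{118} \approx 10.863 i$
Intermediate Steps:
$r = 85$ ($r = 4 + \left(-9\right)^{2} = 4 + 81 = 85$)
$\sqrt{r + \left(\left(\left(-1\right) 4 + 0\right) - 199\right)} = \sqrt{85 + \left(\left(\left(-1\right) 4 + 0\right) - 199\right)} = \sqrt{85 + \left(\left(-4 + 0\right) - 199\right)} = \sqrt{85 - 203} = \sqrt{-118} = i \sqrt{118}$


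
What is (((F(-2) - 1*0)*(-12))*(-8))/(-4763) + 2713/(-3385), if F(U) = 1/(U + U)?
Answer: -12840779/16122755 ≈ -0.79644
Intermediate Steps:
F(U) = 1/(2*U)
(((F(-2) - 1*0)*(-12))*(-8))/(-4763) + 2713/(-3385) = ((((½)/(-2) - 1*0)*(-12))*(-8))/(-4763) + 2713/(-3385) = ((((½)*(-½) + 0)*(-12))*(-8))*(-1/4763) + 2713*(-1/3385) = (((-¼ + 0)*(-12))*(-8))*(-1/4763) - 2713/3385 = (-¼*(-12)*(-8))*(-1/4763) - 2713/3385 = (3*(-8))*(-1/4763) - 2713/3385 = -24*(-1/4763) - 2713/3385 = 24/4763 - 2713/3385 = -12840779/16122755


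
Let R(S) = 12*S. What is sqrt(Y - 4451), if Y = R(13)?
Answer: I*sqrt(4295) ≈ 65.536*I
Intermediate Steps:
Y = 156 (Y = 12*13 = 156)
sqrt(Y - 4451) = sqrt(156 - 4451) = sqrt(-4295) = I*sqrt(4295)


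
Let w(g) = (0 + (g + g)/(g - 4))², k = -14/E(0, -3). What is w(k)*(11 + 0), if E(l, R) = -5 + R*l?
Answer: 2156/9 ≈ 239.56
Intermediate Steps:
k = 14/5 (k = -14/(-5 - 3*0) = -14/(-5 + 0) = -14/(-5) = -14*(-⅕) = 14/5 ≈ 2.8000)
w(g) = 4*g²/(-4 + g)² (w(g) = (0 + (2*g)/(-4 + g))² = (0 + 2*g/(-4 + g))² = (2*g/(-4 + g))² = 4*g²/(-4 + g)²)
w(k)*(11 + 0) = (4*(14/5)²/(-4 + 14/5)²)*(11 + 0) = (4*(196/25)/(-6/5)²)*11 = (4*(196/25)*(25/36))*11 = (196/9)*11 = 2156/9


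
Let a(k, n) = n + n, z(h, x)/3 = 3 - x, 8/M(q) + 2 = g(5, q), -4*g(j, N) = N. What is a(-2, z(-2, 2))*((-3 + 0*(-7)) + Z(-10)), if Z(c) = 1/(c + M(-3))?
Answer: -753/41 ≈ -18.366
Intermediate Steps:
g(j, N) = -N/4
M(q) = 8/(-2 - q/4)
z(h, x) = 9 - 3*x (z(h, x) = 3*(3 - x) = 9 - 3*x)
Z(c) = 1/(-32/5 + c) (Z(c) = 1/(c - 32/(8 - 3)) = 1/(c - 32/5) = 1/(-32/5 + c))
a(k, n) = 2*n
a(-2, z(-2, 2))*((-3 + 0*(-7)) + Z(-10)) = (2*(9 - 3*2))*((-3 + 0*(-7)) + 5/(-32 + 5*(-10))) = (2*(9 - 6))*((-3 + 0) + 5/(-32 - 50)) = (2*3)*(-3 + 5/(-82)) = 6*(-3 + 5*(-1/82)) = 6*(-3 - 5/82) = 6*(-251/82) = -753/41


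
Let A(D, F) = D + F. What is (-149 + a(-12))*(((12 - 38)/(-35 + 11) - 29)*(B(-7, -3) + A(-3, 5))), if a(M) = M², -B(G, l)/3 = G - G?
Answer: 1675/6 ≈ 279.17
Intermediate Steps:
B(G, l) = 0 (B(G, l) = -3*(G - G) = -3*0 = 0)
(-149 + a(-12))*(((12 - 38)/(-35 + 11) - 29)*(B(-7, -3) + A(-3, 5))) = (-149 + (-12)²)*(((12 - 38)/(-35 + 11) - 29)*(0 + (-3 + 5))) = (-149 + 144)*((-26/(-24) - 29)*(0 + 2)) = -5*(-26*(-1/24) - 29)*2 = -5*(13/12 - 29)*2 = -(-1675)*2/12 = -5*(-335/6) = 1675/6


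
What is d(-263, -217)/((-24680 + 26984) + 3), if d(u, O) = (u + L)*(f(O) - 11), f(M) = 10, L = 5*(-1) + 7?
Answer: 87/769 ≈ 0.11313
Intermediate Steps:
L = 2 (L = -5 + 7 = 2)
d(u, O) = -2 - u (d(u, O) = (u + 2)*(10 - 11) = (2 + u)*(-1) = -2 - u)
d(-263, -217)/((-24680 + 26984) + 3) = (-2 - 1*(-263))/((-24680 + 26984) + 3) = (-2 + 263)/(2304 + 3) = 261/2307 = 261*(1/2307) = 87/769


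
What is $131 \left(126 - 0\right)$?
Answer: $16506$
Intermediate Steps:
$131 \left(126 - 0\right) = 131 \left(126 + 0\right) = 131 \cdot 126 = 16506$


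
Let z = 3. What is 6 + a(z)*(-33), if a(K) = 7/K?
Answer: -71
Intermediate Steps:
6 + a(z)*(-33) = 6 + (7/3)*(-33) = 6 - 77 = -71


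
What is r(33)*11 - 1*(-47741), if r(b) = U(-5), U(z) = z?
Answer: 47686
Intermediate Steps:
r(b) = -5
r(33)*11 - 1*(-47741) = -5*11 - 1*(-47741) = -55 + 47741 = 47686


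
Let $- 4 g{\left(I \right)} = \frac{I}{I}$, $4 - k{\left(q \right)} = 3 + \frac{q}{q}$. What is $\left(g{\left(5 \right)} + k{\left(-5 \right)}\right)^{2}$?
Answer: $\frac{1}{16} \approx 0.0625$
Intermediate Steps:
$k{\left(q \right)} = 0$ ($k{\left(q \right)} = 4 - \left(3 + \frac{q}{q}\right) = 4 - \left(3 + 1\right) = 4 - 4 = 0$)
$g{\left(I \right)} = - \frac{1}{4}$ ($g{\left(I \right)} = - \frac{I \frac{1}{I}}{4} = \left(- \frac{1}{4}\right) 1 = - \frac{1}{4}$)
$\left(g{\left(5 \right)} + k{\left(-5 \right)}\right)^{2} = \left(- \frac{1}{4} + 0\right)^{2} = \left(- \frac{1}{4}\right)^{2} = \frac{1}{16}$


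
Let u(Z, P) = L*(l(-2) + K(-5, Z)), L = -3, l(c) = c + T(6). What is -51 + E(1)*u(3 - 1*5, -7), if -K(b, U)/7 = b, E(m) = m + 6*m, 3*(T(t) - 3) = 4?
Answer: -835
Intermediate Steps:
T(t) = 13/3 (T(t) = 3 + (⅓)*4 = 3 + 4/3 = 13/3)
E(m) = 7*m
K(b, U) = -7*b
l(c) = 13/3 + c (l(c) = c + 13/3 = 13/3 + c)
u(Z, P) = -112 (u(Z, P) = -3*((13/3 - 2) - 7*(-5)) = -3*(7/3 + 35) = -3*112/3 = -112)
-51 + E(1)*u(3 - 1*5, -7) = -51 + (7*1)*(-112) = -51 + 7*(-112) = -51 - 784 = -835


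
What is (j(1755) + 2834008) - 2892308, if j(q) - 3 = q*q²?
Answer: 5405385578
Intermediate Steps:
j(q) = 3 + q³ (j(q) = 3 + q*q² = 3 + q³)
(j(1755) + 2834008) - 2892308 = ((3 + 1755³) + 2834008) - 2892308 = ((3 + 5405443875) + 2834008) - 2892308 = (5405443878 + 2834008) - 2892308 = 5408277886 - 2892308 = 5405385578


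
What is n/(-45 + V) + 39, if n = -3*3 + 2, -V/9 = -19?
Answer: 701/18 ≈ 38.944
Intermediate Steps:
V = 171 (V = -9*(-19) = 171)
n = -7 (n = -9 + 2 = -7)
n/(-45 + V) + 39 = -7/(-45 + 171) + 39 = -7/126 + 39 = -7*1/126 + 39 = -1/18 + 39 = 701/18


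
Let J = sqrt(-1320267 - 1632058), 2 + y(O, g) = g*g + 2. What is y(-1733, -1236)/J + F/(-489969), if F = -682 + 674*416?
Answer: -31078/54441 - 1527696*I*sqrt(118093)/590465 ≈ -0.57086 - 889.11*I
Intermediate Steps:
y(O, g) = g**2 (y(O, g) = -2 + (g*g + 2) = -2 + (g**2 + 2) = -2 + (2 + g**2) = g**2)
F = 279702 (F = -682 + 280384 = 279702)
J = 5*I*sqrt(118093) (J = sqrt(-2952325) = 5*I*sqrt(118093) ≈ 1718.2*I)
y(-1733, -1236)/J + F/(-489969) = (-1236)**2/((5*I*sqrt(118093))) + 279702/(-489969) = 1527696*(-I*sqrt(118093)/590465) + 279702*(-1/489969) = -1527696*I*sqrt(118093)/590465 - 31078/54441 = -31078/54441 - 1527696*I*sqrt(118093)/590465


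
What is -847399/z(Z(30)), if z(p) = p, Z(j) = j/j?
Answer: -847399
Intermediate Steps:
Z(j) = 1
-847399/z(Z(30)) = -847399/1 = -847399*1 = -847399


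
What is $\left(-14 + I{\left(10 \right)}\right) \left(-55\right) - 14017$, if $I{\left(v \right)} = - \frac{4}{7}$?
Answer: $- \frac{92509}{7} \approx -13216.0$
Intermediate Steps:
$I{\left(v \right)} = - \frac{4}{7}$ ($I{\left(v \right)} = \left(-4\right) \frac{1}{7} = - \frac{4}{7}$)
$\left(-14 + I{\left(10 \right)}\right) \left(-55\right) - 14017 = \left(-14 - \frac{4}{7}\right) \left(-55\right) - 14017 = \left(- \frac{102}{7}\right) \left(-55\right) - 14017 = \frac{5610}{7} - 14017 = - \frac{92509}{7}$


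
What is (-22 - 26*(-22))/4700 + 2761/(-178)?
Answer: -64394/4183 ≈ -15.394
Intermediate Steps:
(-22 - 26*(-22))/4700 + 2761/(-178) = (-22 + 572)*(1/4700) + 2761*(-1/178) = 550*(1/4700) - 2761/178 = 11/94 - 2761/178 = -64394/4183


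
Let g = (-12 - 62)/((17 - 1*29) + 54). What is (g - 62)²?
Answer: 1792921/441 ≈ 4065.6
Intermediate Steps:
g = -37/21 (g = -74/((17 - 29) + 54) = -74/(-12 + 54) = -74/42 = -74*1/42 = -37/21 ≈ -1.7619)
(g - 62)² = (-37/21 - 62)² = (-1339/21)² = 1792921/441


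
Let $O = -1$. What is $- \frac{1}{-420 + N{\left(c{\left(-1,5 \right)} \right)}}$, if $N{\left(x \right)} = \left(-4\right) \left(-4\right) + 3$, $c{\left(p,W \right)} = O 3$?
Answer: $\frac{1}{401} \approx 0.0024938$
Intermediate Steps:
$c{\left(p,W \right)} = -3$ ($c{\left(p,W \right)} = \left(-1\right) 3 = -3$)
$N{\left(x \right)} = 19$ ($N{\left(x \right)} = 16 + 3 = 19$)
$- \frac{1}{-420 + N{\left(c{\left(-1,5 \right)} \right)}} = - \frac{1}{-420 + 19} = - \frac{1}{-401} = \left(-1\right) \left(- \frac{1}{401}\right) = \frac{1}{401}$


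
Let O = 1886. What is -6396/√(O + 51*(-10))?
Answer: -1599*√86/86 ≈ -172.42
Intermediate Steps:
-6396/√(O + 51*(-10)) = -6396/√(1886 + 51*(-10)) = -6396/√(1886 - 510) = -6396*√86/344 = -1599*√86/86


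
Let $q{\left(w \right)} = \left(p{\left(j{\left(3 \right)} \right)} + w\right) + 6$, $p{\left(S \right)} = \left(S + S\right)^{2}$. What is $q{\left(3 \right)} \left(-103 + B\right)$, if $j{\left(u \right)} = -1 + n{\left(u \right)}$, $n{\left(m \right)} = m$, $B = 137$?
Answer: $850$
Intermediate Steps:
$j{\left(u \right)} = -1 + u$
$p{\left(S \right)} = 4 S^{2}$ ($p{\left(S \right)} = \left(2 S\right)^{2} = 4 S^{2}$)
$q{\left(w \right)} = 22 + w$ ($q{\left(w \right)} = \left(4 \left(-1 + 3\right)^{2} + w\right) + 6 = \left(4 \cdot 2^{2} + w\right) + 6 = \left(4 \cdot 4 + w\right) + 6 = \left(16 + w\right) + 6 = 22 + w$)
$q{\left(3 \right)} \left(-103 + B\right) = \left(22 + 3\right) \left(-103 + 137\right) = 25 \cdot 34 = 850$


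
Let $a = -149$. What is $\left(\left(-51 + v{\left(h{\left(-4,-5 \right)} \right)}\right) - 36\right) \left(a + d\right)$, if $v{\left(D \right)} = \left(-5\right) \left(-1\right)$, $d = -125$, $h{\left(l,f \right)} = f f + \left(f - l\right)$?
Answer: $22468$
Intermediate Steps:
$h{\left(l,f \right)} = f + f^{2} - l$ ($h{\left(l,f \right)} = f^{2} + \left(f - l\right) = f + f^{2} - l$)
$v{\left(D \right)} = 5$
$\left(\left(-51 + v{\left(h{\left(-4,-5 \right)} \right)}\right) - 36\right) \left(a + d\right) = \left(\left(-51 + 5\right) - 36\right) \left(-149 - 125\right) = \left(-46 - 36\right) \left(-274\right) = \left(-82\right) \left(-274\right) = 22468$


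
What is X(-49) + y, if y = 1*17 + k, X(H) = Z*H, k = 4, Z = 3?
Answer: -126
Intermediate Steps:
X(H) = 3*H
y = 21 (y = 1*17 + 4 = 17 + 4 = 21)
X(-49) + y = 3*(-49) + 21 = -147 + 21 = -126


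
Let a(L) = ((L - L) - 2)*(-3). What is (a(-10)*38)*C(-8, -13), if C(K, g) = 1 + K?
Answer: -1596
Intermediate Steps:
a(L) = 6 (a(L) = (0 - 2)*(-3) = -2*(-3) = 6)
(a(-10)*38)*C(-8, -13) = (6*38)*(1 - 8) = 228*(-7) = -1596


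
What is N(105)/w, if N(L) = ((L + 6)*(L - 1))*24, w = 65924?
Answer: 69264/16481 ≈ 4.2027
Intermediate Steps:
N(L) = 24*(-1 + L)*(6 + L) (N(L) = ((6 + L)*(-1 + L))*24 = ((-1 + L)*(6 + L))*24 = 24*(-1 + L)*(6 + L))
N(105)/w = (-144 + 24*105² + 120*105)/65924 = (-144 + 24*11025 + 12600)*(1/65924) = (-144 + 264600 + 12600)*(1/65924) = 277056*(1/65924) = 69264/16481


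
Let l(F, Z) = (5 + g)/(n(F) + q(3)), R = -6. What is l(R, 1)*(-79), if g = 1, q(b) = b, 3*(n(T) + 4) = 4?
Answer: -1422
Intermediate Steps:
n(T) = -8/3 (n(T) = -4 + (⅓)*4 = -4 + 4/3 = -8/3)
l(F, Z) = 18 (l(F, Z) = (5 + 1)/(-8/3 + 3) = 6/(⅓) = 6*3 = 18)
l(R, 1)*(-79) = 18*(-79) = -1422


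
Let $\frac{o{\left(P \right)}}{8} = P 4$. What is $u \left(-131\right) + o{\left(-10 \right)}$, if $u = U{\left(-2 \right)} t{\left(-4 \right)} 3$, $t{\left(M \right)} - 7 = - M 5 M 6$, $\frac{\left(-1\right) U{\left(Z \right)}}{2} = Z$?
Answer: $743236$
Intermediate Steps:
$U{\left(Z \right)} = - 2 Z$
$t{\left(M \right)} = 7 - 30 M^{2}$ ($t{\left(M \right)} = 7 + - M 5 M 6 = 7 + - 5 M^{2} \cdot 6 = 7 - 30 M^{2}$)
$o{\left(P \right)} = 32 P$ ($o{\left(P \right)} = 8 P 4 = 8 \cdot 4 P = 32 P$)
$u = -5676$ ($u = \left(-2\right) \left(-2\right) \left(7 - 30 \left(-4\right)^{2}\right) 3 = 4 \left(7 - 480\right) 3 = 4 \left(-473\right) 3 = \left(-1892\right) 3 = -5676$)
$u \left(-131\right) + o{\left(-10 \right)} = \left(-5676\right) \left(-131\right) + 32 \left(-10\right) = 743556 - 320 = 743236$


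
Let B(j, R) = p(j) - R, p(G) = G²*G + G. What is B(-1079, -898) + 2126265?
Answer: -1254089955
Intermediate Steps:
p(G) = G + G³ (p(G) = G³ + G = G + G³)
B(j, R) = j + j³ - R (B(j, R) = (j + j³) - R = j + j³ - R)
B(-1079, -898) + 2126265 = (-1079 + (-1079)³ - 1*(-898)) + 2126265 = (-1079 - 1256216039 + 898) + 2126265 = -1256216220 + 2126265 = -1254089955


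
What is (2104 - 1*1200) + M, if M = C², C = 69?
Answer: 5665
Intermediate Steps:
M = 4761 (M = 69² = 4761)
(2104 - 1*1200) + M = (2104 - 1*1200) + 4761 = (2104 - 1200) + 4761 = 904 + 4761 = 5665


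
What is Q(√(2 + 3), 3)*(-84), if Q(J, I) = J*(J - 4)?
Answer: -420 + 336*√5 ≈ 331.32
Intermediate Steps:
Q(J, I) = J*(-4 + J)
Q(√(2 + 3), 3)*(-84) = (√(2 + 3)*(-4 + √(2 + 3)))*(-84) = (√5*(-4 + √5))*(-84) = -84*√5*(-4 + √5)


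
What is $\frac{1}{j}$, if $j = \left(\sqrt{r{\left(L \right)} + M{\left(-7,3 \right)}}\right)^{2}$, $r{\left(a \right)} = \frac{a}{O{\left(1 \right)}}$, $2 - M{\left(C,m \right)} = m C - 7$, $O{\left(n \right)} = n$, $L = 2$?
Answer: $\frac{1}{32} \approx 0.03125$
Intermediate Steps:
$M{\left(C,m \right)} = 9 - C m$ ($M{\left(C,m \right)} = 2 - \left(m C - 7\right) = 2 - \left(C m - 7\right) = 2 - \left(-7 + C m\right) = 9 - C m$)
$r{\left(a \right)} = a$ ($r{\left(a \right)} = \frac{a}{1} = a 1 = a$)
$j = 32$ ($j = \left(\sqrt{2 - \left(-9 - 21\right)}\right)^{2} = \left(\sqrt{2 + \left(9 + 21\right)}\right)^{2} = \left(\sqrt{2 + 30}\right)^{2} = \left(\sqrt{32}\right)^{2} = \left(4 \sqrt{2}\right)^{2} = 32$)
$\frac{1}{j} = \frac{1}{32}$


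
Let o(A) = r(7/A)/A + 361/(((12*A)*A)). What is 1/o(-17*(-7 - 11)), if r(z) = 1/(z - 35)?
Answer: 12026233296/2740151 ≈ 4388.9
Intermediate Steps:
r(z) = 1/(-35 + z)
o(A) = 361/(12*A**2) + 1/(A*(-35 + 7/A)) (o(A) = 1/((-35 + 7/A)*A) + 361/(((12*A)*A)) = 1/(A*(-35 + 7/A)) + 361/((12*A**2)) = 1/(A*(-35 + 7/A)) + 361*(1/(12*A**2)) = 1/(A*(-35 + 7/A)) + 361/(12*A**2) = 361/(12*A**2) + 1/(A*(-35 + 7/A)))
1/o(-17*(-7 - 11)) = 1/((-2527 - 12*289*(-7 - 11)**2 + 12635*(-17*(-7 - 11)))/(84*(-17*(-7 - 11))**2*(-1 + 5*(-17*(-7 - 11))))) = 1/((-2527 - 12*(-17*(-18))**2 + 12635*(-17*(-18)))/(84*(-17*(-18))**2*(-1 + 5*(-17*(-18))))) = 1/((1/84)*(-2527 - 12*306**2 + 12635*306)/(306**2*(-1 + 5*306))) = 1/((1/84)*(1/93636)*(-2527 - 12*93636 + 3866310)/(-1 + 1530)) = 1/((1/84)*(1/93636)*(-2527 - 1123632 + 3866310)/1529) = 1/((1/84)*(1/93636)*(1/1529)*2740151) = 1/(2740151/12026233296) = 12026233296/2740151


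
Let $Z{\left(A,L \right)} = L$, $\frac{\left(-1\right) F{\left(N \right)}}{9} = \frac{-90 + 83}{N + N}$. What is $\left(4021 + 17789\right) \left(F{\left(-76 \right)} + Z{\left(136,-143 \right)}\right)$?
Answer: $- \frac{237718095}{76} \approx -3.1279 \cdot 10^{6}$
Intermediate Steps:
$F{\left(N \right)} = \frac{63}{2 N}$ ($F{\left(N \right)} = - 9 \frac{-90 + 83}{N + N} = - 9 \left(- \frac{7}{2 N}\right) = \frac{63}{2 N}$)
$\left(4021 + 17789\right) \left(F{\left(-76 \right)} + Z{\left(136,-143 \right)}\right) = \left(4021 + 17789\right) \left(\frac{63}{2 \left(-76\right)} - 143\right) = 21810 \left(\frac{63}{2} \left(- \frac{1}{76}\right) - 143\right) = 21810 \left(- \frac{63}{152} - 143\right) = 21810 \left(- \frac{21799}{152}\right) = - \frac{237718095}{76}$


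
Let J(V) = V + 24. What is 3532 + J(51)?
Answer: 3607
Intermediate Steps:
J(V) = 24 + V
3532 + J(51) = 3532 + (24 + 51) = 3532 + 75 = 3607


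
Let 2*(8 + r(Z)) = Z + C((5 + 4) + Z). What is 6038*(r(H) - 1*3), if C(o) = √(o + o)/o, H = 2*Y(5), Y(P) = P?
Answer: -36228 + 3019*√38/19 ≈ -35249.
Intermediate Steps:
H = 10 (H = 2*5 = 10)
C(o) = √2/√o (C(o) = √(2*o)/o = (√2*√o)/o = √2/√o)
r(Z) = -8 + Z/2 + √2/(2*√(9 + Z)) (r(Z) = -8 + (Z + √2/√((5 + 4) + Z))/2 = -8 + (Z + √2/√(9 + Z))/2 = -8 + (Z/2 + √2/(2*√(9 + Z))) = -8 + Z/2 + √2/(2*√(9 + Z)))
6038*(r(H) - 1*3) = 6038*((-8 + (½)*10 + √2/(2*√(9 + 10))) - 1*3) = 6038*((-8 + 5 + √2/(2*√19)) - 3) = 6038*((-8 + 5 + √2*(√19/19)/2) - 3) = 6038*((-8 + 5 + √38/38) - 3) = 6038*((-3 + √38/38) - 3) = 6038*(-6 + √38/38) = -36228 + 3019*√38/19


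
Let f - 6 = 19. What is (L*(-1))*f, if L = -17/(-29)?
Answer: -425/29 ≈ -14.655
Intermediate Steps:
L = 17/29 (L = -17*(-1/29) = 17/29 ≈ 0.58621)
f = 25 (f = 6 + 19 = 25)
(L*(-1))*f = ((17/29)*(-1))*25 = -17/29*25 = -425/29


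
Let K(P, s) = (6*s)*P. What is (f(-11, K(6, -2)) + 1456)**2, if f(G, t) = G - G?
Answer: 2119936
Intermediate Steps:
K(P, s) = 6*P*s
f(G, t) = 0
(f(-11, K(6, -2)) + 1456)**2 = (0 + 1456)**2 = 1456**2 = 2119936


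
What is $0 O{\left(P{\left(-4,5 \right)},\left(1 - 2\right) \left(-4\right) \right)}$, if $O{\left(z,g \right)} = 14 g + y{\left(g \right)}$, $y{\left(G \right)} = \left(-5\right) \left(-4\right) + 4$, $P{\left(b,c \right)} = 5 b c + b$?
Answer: $0$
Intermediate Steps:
$P{\left(b,c \right)} = b + 5 b c$ ($P{\left(b,c \right)} = 5 b c + b = b + 5 b c$)
$y{\left(G \right)} = 24$ ($y{\left(G \right)} = 20 + 4 = 24$)
$O{\left(z,g \right)} = 24 + 14 g$ ($O{\left(z,g \right)} = 14 g + 24 = 24 + 14 g$)
$0 O{\left(P{\left(-4,5 \right)},\left(1 - 2\right) \left(-4\right) \right)} = 0 \left(24 + 14 \left(1 - 2\right) \left(-4\right)\right) = 0 \left(24 + 14 \left(\left(-1\right) \left(-4\right)\right)\right) = 0 \left(24 + 14 \cdot 4\right) = 0 \left(24 + 56\right) = 0 \cdot 80 = 0$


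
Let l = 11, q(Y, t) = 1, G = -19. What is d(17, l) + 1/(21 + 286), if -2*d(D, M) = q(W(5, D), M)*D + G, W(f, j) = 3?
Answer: 308/307 ≈ 1.0033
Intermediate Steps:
d(D, M) = 19/2 - D/2 (d(D, M) = -(1*D - 19)/2 = -(D - 19)/2 = -(-19 + D)/2 = 19/2 - D/2)
d(17, l) + 1/(21 + 286) = (19/2 - 1/2*17) + 1/(21 + 286) = (19/2 - 17/2) + 1/307 = 1 + 1/307 = 308/307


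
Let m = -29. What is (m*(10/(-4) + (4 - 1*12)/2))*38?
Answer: 7163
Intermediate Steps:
(m*(10/(-4) + (4 - 1*12)/2))*38 = -29*(10/(-4) + (4 - 1*12)/2)*38 = -29*(10*(-¼) + (4 - 12)*(½))*38 = -29*(-5/2 - 8*½)*38 = -29*(-5/2 - 4)*38 = -29*(-13/2)*38 = (377/2)*38 = 7163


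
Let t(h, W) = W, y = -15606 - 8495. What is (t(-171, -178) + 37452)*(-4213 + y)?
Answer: -1055376036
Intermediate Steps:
y = -24101
(t(-171, -178) + 37452)*(-4213 + y) = (-178 + 37452)*(-4213 - 24101) = 37274*(-28314) = -1055376036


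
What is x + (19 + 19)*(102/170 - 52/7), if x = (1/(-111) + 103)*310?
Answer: 123029098/3885 ≈ 31668.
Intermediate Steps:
x = 3543920/111 (x = (-1/111 + 103)*310 = (11432/111)*310 = 3543920/111 ≈ 31927.)
x + (19 + 19)*(102/170 - 52/7) = 3543920/111 + (19 + 19)*(102/170 - 52/7) = 3543920/111 + 38*(102*(1/170) - 52*⅐) = 3543920/111 + 38*(⅗ - 52/7) = 3543920/111 + 38*(-239/35) = 3543920/111 - 9082/35 = 123029098/3885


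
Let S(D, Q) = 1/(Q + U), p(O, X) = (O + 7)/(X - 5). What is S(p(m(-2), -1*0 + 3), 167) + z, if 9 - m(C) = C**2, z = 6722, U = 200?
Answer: 2466975/367 ≈ 6722.0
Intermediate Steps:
m(C) = 9 - C**2
p(O, X) = (7 + O)/(-5 + X)
S(D, Q) = 1/(200 + Q) (S(D, Q) = 1/(Q + 200) = 1/(200 + Q))
S(p(m(-2), -1*0 + 3), 167) + z = 1/(200 + 167) + 6722 = 1/367 + 6722 = 2466975/367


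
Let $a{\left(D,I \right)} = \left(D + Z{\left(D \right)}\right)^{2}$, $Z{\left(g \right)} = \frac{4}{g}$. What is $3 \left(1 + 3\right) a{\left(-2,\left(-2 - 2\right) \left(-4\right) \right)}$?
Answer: $192$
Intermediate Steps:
$a{\left(D,I \right)} = \left(D + \frac{4}{D}\right)^{2}$
$3 \left(1 + 3\right) a{\left(-2,\left(-2 - 2\right) \left(-4\right) \right)} = 3 \left(1 + 3\right) \frac{\left(4 + \left(-2\right)^{2}\right)^{2}}{4} = 3 \cdot 4 \frac{\left(4 + 4\right)^{2}}{4} = 12 \frac{8^{2}}{4} = 12 \cdot \frac{1}{4} \cdot 64 = 12 \cdot 16 = 192$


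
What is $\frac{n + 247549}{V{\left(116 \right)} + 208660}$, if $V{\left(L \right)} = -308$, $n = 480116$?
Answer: $\frac{727665}{208352} \approx 3.4925$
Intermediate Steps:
$\frac{n + 247549}{V{\left(116 \right)} + 208660} = \frac{480116 + 247549}{-308 + 208660} = \frac{727665}{208352}$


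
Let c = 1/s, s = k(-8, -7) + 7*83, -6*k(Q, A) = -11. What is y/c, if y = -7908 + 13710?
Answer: 3381599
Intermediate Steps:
k(Q, A) = 11/6 (k(Q, A) = -⅙*(-11) = 11/6)
y = 5802
s = 3497/6 (s = 11/6 + 7*83 = 11/6 + 581 = 3497/6 ≈ 582.83)
c = 6/3497 (c = 1/(3497/6) = 6/3497 ≈ 0.0017158)
y/c = 5802/(6/3497) = 5802*(3497/6) = 3381599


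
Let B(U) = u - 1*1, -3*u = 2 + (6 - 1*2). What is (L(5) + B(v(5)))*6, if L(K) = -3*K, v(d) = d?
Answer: -108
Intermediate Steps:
u = -2 (u = -(2 + (6 - 1*2))/3 = -(2 + (6 - 2))/3 = -(2 + 4)/3 = -⅓*6 = -2)
B(U) = -3 (B(U) = -2 - 1*1 = -2 - 1 = -3)
(L(5) + B(v(5)))*6 = (-3*5 - 3)*6 = (-15 - 3)*6 = -18*6 = -108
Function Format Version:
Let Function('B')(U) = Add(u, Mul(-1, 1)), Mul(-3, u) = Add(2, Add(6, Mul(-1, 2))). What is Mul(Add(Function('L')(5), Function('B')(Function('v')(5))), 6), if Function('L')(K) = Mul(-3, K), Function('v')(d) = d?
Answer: -108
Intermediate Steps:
u = -2 (u = Mul(Rational(-1, 3), Add(2, Add(6, Mul(-1, 2)))) = Mul(Rational(-1, 3), Add(2, Add(6, -2))) = Mul(Rational(-1, 3), Add(2, 4)) = Mul(Rational(-1, 3), 6) = -2)
Function('B')(U) = -3 (Function('B')(U) = Add(-2, Mul(-1, 1)) = Add(-2, -1) = -3)
Mul(Add(Function('L')(5), Function('B')(Function('v')(5))), 6) = Mul(Add(Mul(-3, 5), -3), 6) = Mul(Add(-15, -3), 6) = Mul(-18, 6) = -108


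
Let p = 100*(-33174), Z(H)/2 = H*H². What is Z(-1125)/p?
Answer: 6328125/7372 ≈ 858.40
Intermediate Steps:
Z(H) = 2*H³ (Z(H) = 2*(H*H²) = 2*H³)
p = -3317400
Z(-1125)/p = (2*(-1125)³)/(-3317400) = (2*(-1423828125))*(-1/3317400) = -2847656250*(-1/3317400) = 6328125/7372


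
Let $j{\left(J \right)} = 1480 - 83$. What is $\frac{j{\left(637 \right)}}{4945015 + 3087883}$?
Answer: $\frac{1397}{8032898} \approx 0.00017391$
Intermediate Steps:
$j{\left(J \right)} = 1397$
$\frac{j{\left(637 \right)}}{4945015 + 3087883} = \frac{1397}{4945015 + 3087883} = \frac{1397}{8032898}$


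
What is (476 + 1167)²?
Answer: 2699449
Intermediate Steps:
(476 + 1167)² = 1643² = 2699449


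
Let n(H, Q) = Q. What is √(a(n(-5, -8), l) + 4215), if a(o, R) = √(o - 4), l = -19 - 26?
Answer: √(4215 + 2*I*√3) ≈ 64.923 + 0.0267*I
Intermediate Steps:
l = -45
a(o, R) = √(-4 + o)
√(a(n(-5, -8), l) + 4215) = √(√(-4 - 8) + 4215) = √(√(-12) + 4215) = √(2*I*√3 + 4215) = √(4215 + 2*I*√3)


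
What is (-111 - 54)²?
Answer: 27225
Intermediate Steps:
(-111 - 54)² = (-165)² = 27225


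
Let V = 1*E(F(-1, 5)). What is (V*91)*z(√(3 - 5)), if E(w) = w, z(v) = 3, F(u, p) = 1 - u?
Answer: 546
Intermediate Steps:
V = 2 (V = 1*(1 - 1*(-1)) = 1*(1 + 1) = 1*2 = 2)
(V*91)*z(√(3 - 5)) = (2*91)*3 = 182*3 = 546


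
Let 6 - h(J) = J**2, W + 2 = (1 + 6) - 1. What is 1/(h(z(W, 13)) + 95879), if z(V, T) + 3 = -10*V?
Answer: 1/94036 ≈ 1.0634e-5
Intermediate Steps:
W = 4 (W = -2 + ((1 + 6) - 1) = -2 + (7 - 1) = -2 + 6 = 4)
z(V, T) = -3 - 10*V
h(J) = 6 - J**2
1/(h(z(W, 13)) + 95879) = 1/((6 - (-3 - 10*4)**2) + 95879) = 1/((6 - (-3 - 40)**2) + 95879) = 1/((6 - 1*(-43)**2) + 95879) = 1/((6 - 1*1849) + 95879) = 1/((6 - 1849) + 95879) = 1/(-1843 + 95879) = 1/94036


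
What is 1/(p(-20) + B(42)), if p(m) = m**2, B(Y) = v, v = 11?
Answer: 1/411 ≈ 0.0024331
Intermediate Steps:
B(Y) = 11
1/(p(-20) + B(42)) = 1/((-20)**2 + 11) = 1/(400 + 11) = 1/411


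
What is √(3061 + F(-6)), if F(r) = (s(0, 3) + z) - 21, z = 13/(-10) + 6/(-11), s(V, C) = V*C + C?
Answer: √36797970/110 ≈ 55.147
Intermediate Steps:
s(V, C) = C + C*V (s(V, C) = C*V + C = C + C*V)
z = -203/110 (z = 13*(-⅒) + 6*(-1/11) = -13/10 - 6/11 = -203/110 ≈ -1.8455)
F(r) = -2183/110 (F(r) = (3*(1 + 0) - 203/110) - 21 = (3*1 - 203/110) - 21 = (3 - 203/110) - 21 = 127/110 - 21 = -2183/110)
√(3061 + F(-6)) = √(3061 - 2183/110) = √(334527/110) = √36797970/110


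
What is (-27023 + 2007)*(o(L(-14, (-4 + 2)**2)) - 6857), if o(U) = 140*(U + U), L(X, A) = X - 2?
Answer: 283606392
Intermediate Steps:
L(X, A) = -2 + X
o(U) = 280*U (o(U) = 140*(2*U) = 280*U)
(-27023 + 2007)*(o(L(-14, (-4 + 2)**2)) - 6857) = (-27023 + 2007)*(280*(-2 - 14) - 6857) = -25016*(280*(-16) - 6857) = -25016*(-4480 - 6857) = -25016*(-11337) = 283606392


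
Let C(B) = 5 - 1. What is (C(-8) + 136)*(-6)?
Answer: -840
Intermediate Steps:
C(B) = 4
(C(-8) + 136)*(-6) = (4 + 136)*(-6) = 140*(-6) = -840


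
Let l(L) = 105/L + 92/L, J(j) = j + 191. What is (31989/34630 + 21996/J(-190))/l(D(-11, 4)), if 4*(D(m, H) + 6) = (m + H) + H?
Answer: -20567343663/27288440 ≈ -753.70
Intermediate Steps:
J(j) = 191 + j
D(m, H) = -6 + H/2 + m/4 (D(m, H) = -6 + ((m + H) + H)/4 = -6 + ((H + m) + H)/4 = -6 + (m + 2*H)/4 = -6 + (H/2 + m/4) = -6 + H/2 + m/4)
l(L) = 197/L
(31989/34630 + 21996/J(-190))/l(D(-11, 4)) = (31989/34630 + 21996/(191 - 190))/((197/(-6 + (1/2)*4 + (1/4)*(-11)))) = (31989*(1/34630) + 21996/1)/((197/(-6 + 2 - 11/4))) = (31989/34630 + 21996*1)/((197/(-27/4))) = (31989/34630 + 21996)/((197*(-4/27))) = 761753469/(34630*(-788/27)) = (761753469/34630)*(-27/788) = -20567343663/27288440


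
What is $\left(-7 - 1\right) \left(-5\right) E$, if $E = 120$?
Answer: $4800$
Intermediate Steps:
$\left(-7 - 1\right) \left(-5\right) E = \left(-7 - 1\right) \left(-5\right) 120 = \left(-8\right) \left(-5\right) 120 = 40 \cdot 120 = 4800$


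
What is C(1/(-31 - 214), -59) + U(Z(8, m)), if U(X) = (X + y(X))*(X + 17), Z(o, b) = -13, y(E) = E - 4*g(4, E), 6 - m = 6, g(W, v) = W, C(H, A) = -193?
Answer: -361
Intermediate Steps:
m = 0 (m = 6 - 1*6 = 6 - 6 = 0)
y(E) = -16 + E (y(E) = E - 4*4 = E - 16 = -16 + E)
U(X) = (-16 + 2*X)*(17 + X) (U(X) = (X + (-16 + X))*(X + 17) = (-16 + 2*X)*(17 + X))
C(1/(-31 - 214), -59) + U(Z(8, m)) = -193 + (-272 + 2*(-13)² + 18*(-13)) = -193 + (-272 + 2*169 - 234) = -193 + (-272 + 338 - 234) = -193 - 168 = -361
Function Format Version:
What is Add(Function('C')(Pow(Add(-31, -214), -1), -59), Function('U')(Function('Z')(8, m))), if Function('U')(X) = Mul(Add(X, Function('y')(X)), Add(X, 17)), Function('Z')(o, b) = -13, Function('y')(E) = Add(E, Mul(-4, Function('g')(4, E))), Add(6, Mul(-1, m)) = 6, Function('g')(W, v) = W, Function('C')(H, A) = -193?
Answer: -361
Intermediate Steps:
m = 0 (m = Add(6, Mul(-1, 6)) = Add(6, -6) = 0)
Function('y')(E) = Add(-16, E) (Function('y')(E) = Add(E, Mul(-4, 4)) = Add(E, -16) = Add(-16, E))
Function('U')(X) = Mul(Add(-16, Mul(2, X)), Add(17, X)) (Function('U')(X) = Mul(Add(X, Add(-16, X)), Add(X, 17)) = Mul(Add(-16, Mul(2, X)), Add(17, X)))
Add(Function('C')(Pow(Add(-31, -214), -1), -59), Function('U')(Function('Z')(8, m))) = Add(-193, Add(-272, Mul(2, Pow(-13, 2)), Mul(18, -13))) = Add(-193, Add(-272, Mul(2, 169), -234)) = Add(-193, Add(-272, 338, -234)) = Add(-193, -168) = -361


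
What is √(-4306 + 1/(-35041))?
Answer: I*√5287215493427/35041 ≈ 65.62*I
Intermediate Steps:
√(-4306 + 1/(-35041)) = √(-4306 - 1/35041) = √(-150886547/35041) = I*√5287215493427/35041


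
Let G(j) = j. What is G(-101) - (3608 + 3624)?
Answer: -7333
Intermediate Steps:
G(-101) - (3608 + 3624) = -101 - (3608 + 3624) = -101 - 1*7232 = -101 - 7232 = -7333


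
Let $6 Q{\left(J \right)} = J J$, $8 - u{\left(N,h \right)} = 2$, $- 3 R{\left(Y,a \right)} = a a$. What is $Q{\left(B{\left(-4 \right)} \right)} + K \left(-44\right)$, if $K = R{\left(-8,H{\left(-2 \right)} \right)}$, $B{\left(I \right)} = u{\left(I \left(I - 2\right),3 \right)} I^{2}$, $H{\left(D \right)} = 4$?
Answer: $\frac{5312}{3} \approx 1770.7$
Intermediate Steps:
$R{\left(Y,a \right)} = - \frac{a^{2}}{3}$ ($R{\left(Y,a \right)} = - \frac{a a}{3} = - \frac{a^{2}}{3}$)
$u{\left(N,h \right)} = 6$ ($u{\left(N,h \right)} = 8 - 2 = 6$)
$B{\left(I \right)} = 6 I^{2}$
$K = - \frac{16}{3}$ ($K = - \frac{4^{2}}{3} = \left(- \frac{1}{3}\right) 16 = - \frac{16}{3} \approx -5.3333$)
$Q{\left(J \right)} = \frac{J^{2}}{6}$ ($Q{\left(J \right)} = \frac{J J}{6} = \frac{J^{2}}{6}$)
$Q{\left(B{\left(-4 \right)} \right)} + K \left(-44\right) = \frac{\left(6 \left(-4\right)^{2}\right)^{2}}{6} - - \frac{704}{3} = \frac{\left(6 \cdot 16\right)^{2}}{6} + \frac{704}{3} = \frac{96^{2}}{6} + \frac{704}{3} = \frac{1}{6} \cdot 9216 + \frac{704}{3} = 1536 + \frac{704}{3} = \frac{5312}{3}$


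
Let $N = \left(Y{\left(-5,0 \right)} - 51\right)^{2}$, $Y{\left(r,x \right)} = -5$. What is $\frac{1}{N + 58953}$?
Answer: $\frac{1}{62089} \approx 1.6106 \cdot 10^{-5}$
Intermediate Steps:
$N = 3136$ ($N = \left(-5 - 51\right)^{2} = \left(-56\right)^{2} = 3136$)
$\frac{1}{N + 58953} = \frac{1}{3136 + 58953} = \frac{1}{62089}$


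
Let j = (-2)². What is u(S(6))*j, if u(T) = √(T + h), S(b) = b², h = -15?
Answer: 4*√21 ≈ 18.330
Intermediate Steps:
u(T) = √(-15 + T) (u(T) = √(T - 15) = √(-15 + T))
j = 4
u(S(6))*j = √(-15 + 6²)*4 = √(-15 + 36)*4 = √21*4 = 4*√21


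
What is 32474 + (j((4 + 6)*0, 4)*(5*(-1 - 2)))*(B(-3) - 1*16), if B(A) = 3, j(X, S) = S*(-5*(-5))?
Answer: 51974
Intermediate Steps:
j(X, S) = 25*S (j(X, S) = S*25 = 25*S)
32474 + (j((4 + 6)*0, 4)*(5*(-1 - 2)))*(B(-3) - 1*16) = 32474 + ((25*4)*(5*(-1 - 2)))*(3 - 1*16) = 32474 + (100*(5*(-3)))*(3 - 16) = 32474 + (100*(-15))*(-13) = 32474 - 1500*(-13) = 32474 + 19500 = 51974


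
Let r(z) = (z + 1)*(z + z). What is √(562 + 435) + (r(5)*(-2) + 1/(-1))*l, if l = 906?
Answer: -109626 + √997 ≈ -1.0959e+5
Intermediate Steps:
r(z) = 2*z*(1 + z) (r(z) = (1 + z)*(2*z) = 2*z*(1 + z))
√(562 + 435) + (r(5)*(-2) + 1/(-1))*l = √(562 + 435) + ((2*5*(1 + 5))*(-2) + 1/(-1))*906 = √997 + ((2*5*6)*(-2) - 1)*906 = √997 + (60*(-2) - 1)*906 = √997 + (-120 - 1)*906 = √997 - 121*906 = √997 - 109626 = -109626 + √997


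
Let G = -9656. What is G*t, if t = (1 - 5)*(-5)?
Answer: -193120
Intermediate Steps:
t = 20 (t = -4*(-5) = 20)
G*t = -9656*20 = -193120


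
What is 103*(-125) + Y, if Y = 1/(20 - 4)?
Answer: -205999/16 ≈ -12875.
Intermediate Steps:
Y = 1/16 ≈ 0.062500
103*(-125) + Y = 103*(-125) + 1/16 = -12875 + 1/16 = -205999/16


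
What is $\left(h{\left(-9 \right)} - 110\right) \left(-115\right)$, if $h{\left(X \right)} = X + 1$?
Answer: $13570$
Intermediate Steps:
$h{\left(X \right)} = 1 + X$
$\left(h{\left(-9 \right)} - 110\right) \left(-115\right) = \left(\left(1 - 9\right) - 110\right) \left(-115\right) = \left(-8 - 110\right) \left(-115\right) = \left(-118\right) \left(-115\right) = 13570$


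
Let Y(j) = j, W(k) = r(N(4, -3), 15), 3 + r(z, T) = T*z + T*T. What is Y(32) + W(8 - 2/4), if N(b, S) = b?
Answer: 314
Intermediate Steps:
r(z, T) = -3 + T² + T*z (r(z, T) = -3 + (T*z + T*T) = -3 + (T*z + T²) = -3 + (T² + T*z) = -3 + T² + T*z)
W(k) = 282 (W(k) = -3 + 15² + 15*4 = -3 + 225 + 60 = 282)
Y(32) + W(8 - 2/4) = 32 + 282 = 314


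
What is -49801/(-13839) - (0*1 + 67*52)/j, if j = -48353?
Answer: 2456242829/669157167 ≈ 3.6707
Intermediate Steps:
-49801/(-13839) - (0*1 + 67*52)/j = -49801/(-13839) - (0*1 + 67*52)/(-48353) = -49801*(-1/13839) - (0 + 3484)*(-1)/48353 = 49801/13839 - 3484*(-1)/48353 = 49801/13839 - 1*(-3484/48353) = 49801/13839 + 3484/48353 = 2456242829/669157167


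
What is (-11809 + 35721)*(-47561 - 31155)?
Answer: -1882256992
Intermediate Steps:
(-11809 + 35721)*(-47561 - 31155) = 23912*(-78716) = -1882256992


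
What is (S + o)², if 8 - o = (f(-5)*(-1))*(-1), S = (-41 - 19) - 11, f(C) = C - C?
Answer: 3969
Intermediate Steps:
f(C) = 0
S = -71 (S = -60 - 11 = -71)
o = 8 (o = 8 - 0*(-1)*(-1) = 8 - 0*(-1) = 8 - 1*0 = 8 + 0 = 8)
(S + o)² = (-71 + 8)² = (-63)² = 3969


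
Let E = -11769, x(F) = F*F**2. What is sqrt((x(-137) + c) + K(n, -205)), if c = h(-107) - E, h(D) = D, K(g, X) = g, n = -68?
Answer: I*sqrt(2559759) ≈ 1599.9*I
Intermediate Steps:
x(F) = F**3
c = 11662 (c = -107 - 1*(-11769) = -107 + 11769 = 11662)
sqrt((x(-137) + c) + K(n, -205)) = sqrt(((-137)**3 + 11662) - 68) = sqrt((-2571353 + 11662) - 68) = sqrt(-2559691 - 68) = sqrt(-2559759) = I*sqrt(2559759)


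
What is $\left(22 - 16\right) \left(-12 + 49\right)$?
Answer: $222$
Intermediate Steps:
$\left(22 - 16\right) \left(-12 + 49\right) = 6 \cdot 37 = 222$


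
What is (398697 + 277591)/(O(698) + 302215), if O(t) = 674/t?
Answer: 59006128/26368343 ≈ 2.2378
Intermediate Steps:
(398697 + 277591)/(O(698) + 302215) = (398697 + 277591)/(674/698 + 302215) = 676288/(674*(1/698) + 302215) = 676288/(337/349 + 302215) = 676288/(105473372/349) = 676288*(349/105473372) = 59006128/26368343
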